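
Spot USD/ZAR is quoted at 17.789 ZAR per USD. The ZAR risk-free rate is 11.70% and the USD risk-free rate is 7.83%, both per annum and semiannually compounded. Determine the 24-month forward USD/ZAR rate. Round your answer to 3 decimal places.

19.151

By covered interest parity, F = S · (1+r_ZAR/2)^(2T) / (1+r_USD/2)^(2T)
= 17.789 × 1.255346 / 1.166039 = 17.789 × 1.076590
F = 19.151 ZAR per USD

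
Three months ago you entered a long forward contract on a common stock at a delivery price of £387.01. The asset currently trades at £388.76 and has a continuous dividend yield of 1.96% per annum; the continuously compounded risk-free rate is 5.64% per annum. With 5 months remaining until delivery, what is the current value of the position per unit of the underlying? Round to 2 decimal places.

£7.58

Current fair forward for the remaining 5 months: F = S·e^((r − q)·T), (r − q) = 0.0564 − 0.0196 = 0.0368
F = 388.76 · e^(0.0368 × 5/12) = 388.76 × 1.015451 = 394.7667
Value of long forward = (F − K)·e^(−rT) = (394.7667 − 387.01) · e^(−0.0564·5/12)
= 7.7567 × 0.976774 = 7.58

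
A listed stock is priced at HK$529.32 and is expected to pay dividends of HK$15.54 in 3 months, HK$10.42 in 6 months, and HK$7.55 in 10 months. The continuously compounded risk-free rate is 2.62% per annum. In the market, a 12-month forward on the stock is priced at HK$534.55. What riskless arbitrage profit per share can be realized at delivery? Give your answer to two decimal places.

HK$25.17 per share

PV(dividends) I = 15.54·e^(−0.0262·3/12) + 10.42·e^(−0.0262·6/12) + 7.55·e^(−0.0262·10/12) = 33.1099
Fair forward F* = (S − I)·e^(rT) = (529.32 − 33.1099)·e^0.026200 = 496.2101 × 1.026546 = 509.3825
Market HK$534.55 > fair 509.3825: forward overpriced → cash-and-carry (borrow at r, buy the stock and collect the dividends, short the forward).
Profit at T = |F_mkt − F*| = |534.55 − 509.3825| = HK$25.17 per share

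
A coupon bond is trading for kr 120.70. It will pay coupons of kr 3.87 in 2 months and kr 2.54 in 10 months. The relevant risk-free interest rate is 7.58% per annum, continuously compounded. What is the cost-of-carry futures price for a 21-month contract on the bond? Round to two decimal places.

kr 130.74

PV(coupons) I = 3.87·e^(−0.0758·2/12) + 2.54·e^(−0.0758·10/12)
I = 3.8214 + 2.3845 = 6.2059
F = (S − I)·e^(rT) = (120.70 − 6.2059) · e^(0.0758·21/12)
= 114.4941 · e^0.132650 = 114.4941 × 1.141850 = kr 130.74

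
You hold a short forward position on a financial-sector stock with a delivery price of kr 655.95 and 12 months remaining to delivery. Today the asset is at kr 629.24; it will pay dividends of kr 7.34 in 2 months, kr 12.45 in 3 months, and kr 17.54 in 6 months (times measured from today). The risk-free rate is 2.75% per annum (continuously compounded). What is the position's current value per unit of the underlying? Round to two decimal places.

PV(remaining dividends) I = 7.34·e^(−0.0275·2/12) + 12.45·e^(−0.0275·3/12) + 17.54·e^(−0.0275·6/12) = 36.9716
Current forward F = (S − I)·e^(rT) = (629.24 − 36.9716)·e^(0.0275·12/12) = 592.2684 × 1.027882 = 608.7820
Value (long) = (F − K)·e^(−rT) = (608.7820 − 655.95) × 0.972875 = -45.8886
Short position value = −(long value) = kr 45.89

kr 45.89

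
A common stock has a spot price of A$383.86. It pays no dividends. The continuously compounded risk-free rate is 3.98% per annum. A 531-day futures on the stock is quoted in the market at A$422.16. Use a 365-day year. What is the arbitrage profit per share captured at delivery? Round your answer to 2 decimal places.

A$15.42 per share

Fair futures: F* = S·e^(carry·T), with carry = r = 0.0398
F* = 383.86 · e^(0.0398 × 531/365) = 383.86 · e^0.057901 = 383.86 × 1.059610 = A$406.7419
Market A$422.16 > fair A$406.7419: forward overpriced → cash-and-carry (buy spot, short the forward).
At maturity, profit = |F_mkt − F*| = |422.16 − 406.7419| = A$15.42 per share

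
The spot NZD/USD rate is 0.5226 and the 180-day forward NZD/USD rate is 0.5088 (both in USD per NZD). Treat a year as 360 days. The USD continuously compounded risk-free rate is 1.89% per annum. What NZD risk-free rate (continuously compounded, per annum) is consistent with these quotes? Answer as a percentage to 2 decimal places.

F = S·e^((r_USD − r_NZD)T) ⇒ r_NZD = r_USD − ln(F/S)/T
ln(0.5088/0.5226) = -0.026761; /(180/360) = -0.053522
r_NZD = 0.0189 + 0.053522 = 0.072422
r_NZD = 7.24%

7.24%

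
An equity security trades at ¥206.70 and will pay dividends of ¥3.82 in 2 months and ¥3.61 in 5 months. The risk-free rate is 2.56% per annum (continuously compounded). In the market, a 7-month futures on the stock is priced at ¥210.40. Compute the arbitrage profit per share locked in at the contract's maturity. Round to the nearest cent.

¥8.08 per share

PV(dividends) I = 3.82·e^(−0.0256·2/12) + 3.61·e^(−0.0256·5/12) = 7.3754
Fair futures F* = (S − I)·e^(rT) = (206.70 − 7.3754)·e^0.014933 = 199.3246 × 1.015045 = 202.3234
Market ¥210.40 > fair 202.3234: forward overpriced → cash-and-carry (borrow at r, buy the stock and collect the dividends, short the forward).
Profit at T = |F_mkt − F*| = |210.40 − 202.3234| = ¥8.08 per share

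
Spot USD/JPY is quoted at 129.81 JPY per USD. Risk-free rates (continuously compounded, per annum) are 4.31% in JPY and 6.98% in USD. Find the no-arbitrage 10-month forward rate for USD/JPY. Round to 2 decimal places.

F = S·e^((r_JPY − r_USD)T) = 129.81 · e^((0.0431 − 0.0698) × 10/12)
= 129.81 · e^-0.022250 = 129.81 × 0.977996
F = 126.95 JPY per USD

126.95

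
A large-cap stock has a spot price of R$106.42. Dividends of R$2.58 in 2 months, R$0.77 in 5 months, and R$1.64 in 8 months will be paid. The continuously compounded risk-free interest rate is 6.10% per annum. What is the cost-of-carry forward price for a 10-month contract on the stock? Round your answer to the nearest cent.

PV(dividends) I = 2.58·e^(−0.0610·2/12) + 0.77·e^(−0.0610·5/12) + 1.64·e^(−0.0610·8/12)
I = 2.5539 + 0.7507 + 1.5746 = 4.8792
F = (S − I)·e^(rT) = (106.42 − 4.8792) · e^(0.0610·10/12)
= 101.5408 · e^0.050833 = 101.5408 × 1.052147 = R$106.84

R$106.84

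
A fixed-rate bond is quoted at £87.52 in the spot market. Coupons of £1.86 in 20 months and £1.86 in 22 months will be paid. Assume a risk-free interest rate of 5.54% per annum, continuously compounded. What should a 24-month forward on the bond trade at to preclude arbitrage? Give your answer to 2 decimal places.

£94.00

PV(coupons) I = 1.86·e^(−0.0554·20/12) + 1.86·e^(−0.0554·22/12)
I = 1.6960 + 1.6804 = 3.3764
F = (S − I)·e^(rT) = (87.52 − 3.3764) · e^(0.0554·24/12)
= 84.1436 · e^0.110800 = 84.1436 × 1.117171 = £94.00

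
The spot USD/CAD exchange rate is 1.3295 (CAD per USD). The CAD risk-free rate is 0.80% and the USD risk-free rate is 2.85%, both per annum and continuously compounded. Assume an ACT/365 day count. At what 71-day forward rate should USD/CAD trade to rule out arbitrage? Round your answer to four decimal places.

1.3242

F = S·e^((r_CAD − r_USD)T) = 1.3295 · e^((0.0080 − 0.0285) × 71/365)
= 1.3295 · e^-0.003988 = 1.3295 × 0.996020
F = 1.3242 CAD per USD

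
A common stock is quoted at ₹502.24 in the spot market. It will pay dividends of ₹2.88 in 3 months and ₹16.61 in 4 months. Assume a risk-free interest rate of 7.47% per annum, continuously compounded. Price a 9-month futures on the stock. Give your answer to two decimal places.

PV(dividends) I = 2.88·e^(−0.0747·3/12) + 16.61·e^(−0.0747·4/12)
I = 2.8267 + 16.2015 = 19.0282
F = (S − I)·e^(rT) = (502.24 − 19.0282) · e^(0.0747·9/12)
= 483.2118 · e^0.056025 = 483.2118 × 1.057624 = ₹511.06

₹511.06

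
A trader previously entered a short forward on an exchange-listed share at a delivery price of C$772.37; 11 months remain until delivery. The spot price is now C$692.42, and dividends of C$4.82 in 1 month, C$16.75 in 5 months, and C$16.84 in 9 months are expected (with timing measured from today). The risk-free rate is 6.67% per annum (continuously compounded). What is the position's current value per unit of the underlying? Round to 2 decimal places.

PV(remaining dividends) I = 4.82·e^(−0.0667·1/12) + 16.75·e^(−0.0667·5/12) + 16.84·e^(−0.0667·9/12) = 37.1025
Current forward F = (S − I)·e^(rT) = (692.42 − 37.1025)·e^(0.0667·11/12) = 655.3175 × 1.063050 = 696.6353
Value (long) = (F − K)·e^(−rT) = (696.6353 − 772.37) × 0.940690 = -71.2429
Short position value = −(long value) = C$71.24

C$71.24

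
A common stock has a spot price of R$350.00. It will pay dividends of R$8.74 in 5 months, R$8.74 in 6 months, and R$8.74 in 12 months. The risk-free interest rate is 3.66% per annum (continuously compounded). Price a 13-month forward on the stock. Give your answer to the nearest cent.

PV(dividends) I = 8.74·e^(−0.0366·5/12) + 8.74·e^(−0.0366·6/12) + 8.74·e^(−0.0366·12/12)
I = 8.6077 + 8.5815 + 8.4259 = 25.6151
F = (S − I)·e^(rT) = (350.00 − 25.6151) · e^(0.0366·13/12)
= 324.3849 · e^0.039650 = 324.3849 × 1.040447 = R$337.51

R$337.51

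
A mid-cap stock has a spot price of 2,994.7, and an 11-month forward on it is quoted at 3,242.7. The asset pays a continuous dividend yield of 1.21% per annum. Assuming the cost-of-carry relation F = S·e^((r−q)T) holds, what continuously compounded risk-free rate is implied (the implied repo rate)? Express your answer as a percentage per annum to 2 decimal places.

9.89%

From F = S·e^((r−q)T): (r − q) = ln(F/S)/T
ln(3242.7/2994.7) = ln(1.082813) = 0.079562
(r − q) = 0.079562 / (11/12) = 0.086795
r = ln(F/S)/T + q = 0.086795 + 0.0121 = 0.098895
r = 9.89%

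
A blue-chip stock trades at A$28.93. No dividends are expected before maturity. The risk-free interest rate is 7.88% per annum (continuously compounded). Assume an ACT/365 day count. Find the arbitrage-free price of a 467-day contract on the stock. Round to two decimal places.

F = S·e^(rT) = 28.93 · e^(0.0788 × 467/365)
= 28.93 · e^0.100821 = 28.93 × 1.106079
F = A$32.00

A$32.00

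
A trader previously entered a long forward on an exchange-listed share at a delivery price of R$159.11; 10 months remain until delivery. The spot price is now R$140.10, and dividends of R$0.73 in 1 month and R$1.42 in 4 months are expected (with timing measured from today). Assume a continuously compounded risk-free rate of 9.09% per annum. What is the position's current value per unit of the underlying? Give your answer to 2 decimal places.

-R$9.50

PV(remaining dividends) I = 0.73·e^(−0.0909·1/12) + 1.42·e^(−0.0909·4/12) = 2.1021
Current forward F = (S − I)·e^(rT) = (140.10 − 2.1021)·e^(0.0909·10/12) = 137.9979 × 1.078693 = 148.8574
Value (long) = (F − K)·e^(−rT) = (148.8574 − 159.11) × 0.927048 = -9.5047
Value = -R$9.50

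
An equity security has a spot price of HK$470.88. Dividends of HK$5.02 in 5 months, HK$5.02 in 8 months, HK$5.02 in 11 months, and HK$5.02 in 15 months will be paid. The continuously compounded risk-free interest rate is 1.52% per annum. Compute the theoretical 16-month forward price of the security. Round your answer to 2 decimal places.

PV(dividends) I = 5.02·e^(−0.0152·5/12) + 5.02·e^(−0.0152·8/12) + 5.02·e^(−0.0152·11/12) + 5.02·e^(−0.0152·15/12)
I = 4.9883 + 4.9694 + 4.9505 + 4.9255 = 19.8337
F = (S − I)·e^(rT) = (470.88 − 19.8337) · e^(0.0152·16/12)
= 451.0463 · e^0.020267 = 451.0463 × 1.020474 = HK$460.28

HK$460.28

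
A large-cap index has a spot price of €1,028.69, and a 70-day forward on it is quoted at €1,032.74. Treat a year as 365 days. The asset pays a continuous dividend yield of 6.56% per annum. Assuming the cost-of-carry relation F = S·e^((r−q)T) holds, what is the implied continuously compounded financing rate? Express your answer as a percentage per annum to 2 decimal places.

8.61%

From F = S·e^((r−q)T): (r − q) = ln(F/S)/T
ln(1032.74/1028.69) = ln(1.003937) = 0.003929
(r − q) = 0.003929 / (70/365) = 0.020487
r = ln(F/S)/T + q = 0.020487 + 0.0656 = 0.086087
r = 8.61%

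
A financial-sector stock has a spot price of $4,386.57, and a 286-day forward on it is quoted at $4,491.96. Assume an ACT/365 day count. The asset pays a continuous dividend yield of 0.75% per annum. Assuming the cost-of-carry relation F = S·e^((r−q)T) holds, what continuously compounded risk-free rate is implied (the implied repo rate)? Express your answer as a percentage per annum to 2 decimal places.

3.78%

From F = S·e^((r−q)T): (r − q) = ln(F/S)/T
ln(4491.96/4386.57) = ln(1.024026) = 0.023742
(r − q) = 0.023742 / (286/365) = 0.030300
r = ln(F/S)/T + q = 0.030300 + 0.0075 = 0.037800
r = 3.78%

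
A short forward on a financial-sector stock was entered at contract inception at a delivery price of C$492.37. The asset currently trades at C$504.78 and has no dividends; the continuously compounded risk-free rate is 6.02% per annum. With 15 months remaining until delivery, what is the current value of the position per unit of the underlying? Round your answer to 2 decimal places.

Current fair forward for the remaining 15 months: F = S·e^(r·T), r = 0.0602
F = 504.78 · e^(0.0602 × 15/12) = 504.78 × 1.078154 = 544.2306
Value of long forward = (F − K)·e^(−rT) = (544.2306 − 492.37) · e^(−0.0602·15/12)
= 51.8606 × 0.927512 = 48.10
Short position value = −(long value) = -C$48.10

-C$48.10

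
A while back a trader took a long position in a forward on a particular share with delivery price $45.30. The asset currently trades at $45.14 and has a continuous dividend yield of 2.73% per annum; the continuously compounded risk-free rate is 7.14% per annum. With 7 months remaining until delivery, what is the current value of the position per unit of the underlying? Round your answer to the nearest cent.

Current fair forward for the remaining 7 months: F = S·e^((r − q)·T), (r − q) = 0.0714 − 0.0273 = 0.0441
F = 45.14 · e^(0.0441 × 7/12) = 45.14 × 1.026059 = 46.3163
Value of long forward = (F − K)·e^(−rT) = (46.3163 − 45.30) · e^(−0.0714·7/12)
= 1.0163 × 0.959205 = 0.97

$0.97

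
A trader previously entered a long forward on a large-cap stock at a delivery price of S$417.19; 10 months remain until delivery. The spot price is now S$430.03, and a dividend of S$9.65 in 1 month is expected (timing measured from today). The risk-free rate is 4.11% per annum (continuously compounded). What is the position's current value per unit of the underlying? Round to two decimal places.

PV(remaining dividends) I = 9.65·e^(−0.0411·1/12) = 9.6170
Current forward F = (S − I)·e^(rT) = (430.03 − 9.6170)·e^(0.0411·10/12) = 420.4130 × 1.034843 = 435.0615
Value (long) = (F − K)·e^(−rT) = (435.0615 − 417.19) × 0.966330 = 17.2698
Value = S$17.27

S$17.27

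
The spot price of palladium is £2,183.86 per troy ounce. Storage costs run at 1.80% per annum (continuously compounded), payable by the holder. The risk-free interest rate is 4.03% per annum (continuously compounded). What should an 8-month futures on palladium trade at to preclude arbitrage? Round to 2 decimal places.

£2,270.41 per troy ounce

Net carry = r + u − y = 0.0403 + 0.0180 − 0.0000 = 0.0583
F = S·e^((r+u−y)T) = 2183.86 · e^(0.0583 × 8/12) = 2183.86 · e^0.03886667
= 2183.86 × 1.03963186 = £2,270.41 per troy ounce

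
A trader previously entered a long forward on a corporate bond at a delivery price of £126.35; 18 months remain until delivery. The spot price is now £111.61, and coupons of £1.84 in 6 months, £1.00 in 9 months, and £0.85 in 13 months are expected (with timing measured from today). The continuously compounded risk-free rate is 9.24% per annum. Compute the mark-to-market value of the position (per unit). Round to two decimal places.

-£1.85

PV(remaining coupons) I = 1.84·e^(−0.0924·6/12) + 1.00·e^(−0.0924·9/12) + 0.85·e^(−0.0924·13/12) = 3.4590
Current forward F = (S − I)·e^(rT) = (111.61 − 3.4590)·e^(0.0924·18/12) = 108.1510 × 1.148665 = 124.2293
Value (long) = (F − K)·e^(−rT) = (124.2293 − 126.35) × 0.870576 = -1.8462
Value = -£1.85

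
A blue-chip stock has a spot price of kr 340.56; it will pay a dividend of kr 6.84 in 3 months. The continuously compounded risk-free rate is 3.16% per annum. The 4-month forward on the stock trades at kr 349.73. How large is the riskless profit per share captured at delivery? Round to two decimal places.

kr 12.42 per share

PV(dividends) I = 6.84·e^(−0.0316·3/12) = 6.7862
Fair forward F* = (S − I)·e^(rT) = (340.56 − 6.7862)·e^0.010533 = 333.7738 × 1.010589 = 337.3081
Market kr 349.73 > fair 337.3081: forward overpriced → cash-and-carry (borrow at r, buy the stock and collect the dividends, short the forward).
Profit at T = |F_mkt − F*| = |349.73 − 337.3081| = kr 12.42 per share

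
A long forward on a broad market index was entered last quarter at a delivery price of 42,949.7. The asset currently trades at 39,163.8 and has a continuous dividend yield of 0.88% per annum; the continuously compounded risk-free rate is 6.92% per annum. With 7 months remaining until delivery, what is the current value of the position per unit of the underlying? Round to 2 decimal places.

-2287.22

Current fair forward for the remaining 7 months: F = S·e^((r − q)·T), (r − q) = 0.0692 − 0.0088 = 0.0604
F = 39163.8 · e^(0.0604 × 7/12) = 39163.8 × 1.03586138 = 40568.2679
Value of long forward = (F − K)·e^(−rT) = (40568.2679 − 42949.7) · e^(−0.0692·7/12)
= -2381.4321 × 0.96043721 = -2287.22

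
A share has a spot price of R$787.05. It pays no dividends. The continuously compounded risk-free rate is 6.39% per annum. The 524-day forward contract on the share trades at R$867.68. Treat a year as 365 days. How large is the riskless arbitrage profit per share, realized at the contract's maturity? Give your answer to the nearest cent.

Fair forward: F* = S·e^(carry·T), with carry = r = 0.0639
F* = 787.05 · e^(0.0639 × 524/365) = 787.05 · e^0.091736 = 787.05 × 1.096075 = R$862.6658
Market R$867.68 > fair R$862.6658: forward overpriced → cash-and-carry (buy spot, short the forward).
At maturity, profit = |F_mkt − F*| = |867.68 − 862.6658| = R$5.01 per share

R$5.01 per share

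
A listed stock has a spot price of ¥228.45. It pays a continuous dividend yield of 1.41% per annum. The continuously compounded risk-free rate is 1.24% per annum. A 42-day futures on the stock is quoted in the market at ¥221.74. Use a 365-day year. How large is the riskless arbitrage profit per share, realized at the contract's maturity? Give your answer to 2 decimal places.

¥6.67 per share

Fair futures: F* = S·e^(carry·T), with carry = (r − q) = 0.0124 − 0.0141 = -0.0017
F* = 228.45 · e^(-0.0017 × 42/365) = 228.45 · e^-0.000196 = 228.45 × 0.999804 = ¥228.4052
Market ¥221.74 < fair ¥228.4052: forward underpriced → reverse cash-and-carry (short spot, go long the forward).
At maturity, profit = |F_mkt − F*| = |221.74 − 228.4052| = ¥6.67 per share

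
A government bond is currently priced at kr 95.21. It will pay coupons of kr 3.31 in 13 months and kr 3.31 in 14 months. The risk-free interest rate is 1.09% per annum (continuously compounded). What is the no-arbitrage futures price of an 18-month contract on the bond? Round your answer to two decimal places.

PV(coupons) I = 3.31·e^(−0.0109·13/12) + 3.31·e^(−0.0109·14/12)
I = 3.2711 + 3.2682 = 6.5393
F = (S − I)·e^(rT) = (95.21 − 6.5393) · e^(0.0109·18/12)
= 88.6707 · e^0.016350 = 88.6707 × 1.016484 = kr 90.13

kr 90.13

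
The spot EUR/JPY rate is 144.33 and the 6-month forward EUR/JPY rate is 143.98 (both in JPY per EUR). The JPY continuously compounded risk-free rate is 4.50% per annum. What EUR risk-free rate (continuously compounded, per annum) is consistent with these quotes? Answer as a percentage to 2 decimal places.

F = S·e^((r_JPY − r_EUR)T) ⇒ r_EUR = r_JPY − ln(F/S)/T
ln(143.98/144.33) = -0.002428; /(6/12) = -0.004856
r_EUR = 0.0450 + 0.004856 = 0.049856
r_EUR = 4.99%

4.99%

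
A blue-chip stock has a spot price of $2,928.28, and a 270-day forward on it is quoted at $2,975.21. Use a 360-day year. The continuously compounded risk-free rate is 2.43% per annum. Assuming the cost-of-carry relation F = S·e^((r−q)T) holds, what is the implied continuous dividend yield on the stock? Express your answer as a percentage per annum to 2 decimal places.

0.31%

From F = S·e^((r−q)T): (r − q) = ln(F/S)/T
ln(2975.21/2928.28) = ln(1.016026) = 0.015899
(r − q) = 0.015899 / (270/360) = 0.021199
q = r − ln(F/S)/T = 0.0243 − 0.021199 = 0.003101
q = 0.31%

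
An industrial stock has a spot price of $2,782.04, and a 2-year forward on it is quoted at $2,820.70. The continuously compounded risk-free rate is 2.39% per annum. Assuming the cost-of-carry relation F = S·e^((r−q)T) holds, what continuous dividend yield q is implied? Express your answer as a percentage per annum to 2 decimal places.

1.70%

From F = S·e^((r−q)T): (r − q) = ln(F/S)/T
ln(2820.70/2782.04) = ln(1.013896) = 0.013800
(r − q) = 0.013800 / (2) = 0.006900
q = r − ln(F/S)/T = 0.0239 − 0.006900 = 0.017000
q = 1.70%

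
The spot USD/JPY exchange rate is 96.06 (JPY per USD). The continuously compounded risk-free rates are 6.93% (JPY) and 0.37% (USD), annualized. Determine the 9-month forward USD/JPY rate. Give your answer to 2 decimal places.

F = S·e^((r_JPY − r_USD)T) = 96.06 · e^((0.0693 − 0.0037) × 9/12)
= 96.06 · e^0.049200 = 96.06 × 1.050430
F = 100.90 JPY per USD

100.90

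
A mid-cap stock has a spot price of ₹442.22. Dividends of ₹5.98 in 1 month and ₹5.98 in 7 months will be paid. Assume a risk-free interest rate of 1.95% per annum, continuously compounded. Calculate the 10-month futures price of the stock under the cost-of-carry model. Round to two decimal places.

₹437.39

PV(dividends) I = 5.98·e^(−0.0195·1/12) + 5.98·e^(−0.0195·7/12)
I = 5.9703 + 5.9124 = 11.8827
F = (S − I)·e^(rT) = (442.22 − 11.8827) · e^(0.0195·10/12)
= 430.3373 · e^0.016250 = 430.3373 × 1.016383 = ₹437.39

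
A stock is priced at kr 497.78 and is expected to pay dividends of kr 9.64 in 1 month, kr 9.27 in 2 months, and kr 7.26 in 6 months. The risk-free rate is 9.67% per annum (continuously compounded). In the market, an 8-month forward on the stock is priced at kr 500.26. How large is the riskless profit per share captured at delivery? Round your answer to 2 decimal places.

PV(dividends) I = 9.64·e^(−0.0967·1/12) + 9.27·e^(−0.0967·2/12) + 7.26·e^(−0.0967·6/12) = 25.6018
Fair forward F* = (S − I)·e^(rT) = (497.78 − 25.6018)·e^0.064467 = 472.1782 × 1.066590 = 503.6205
Market kr 500.26 < fair 503.6205: forward underpriced → reverse cash-and-carry (short the stock, invest proceeds at r, pay the dividends, go long the forward).
Profit at T = |F_mkt − F*| = |500.26 − 503.6205| = kr 3.36 per share

kr 3.36 per share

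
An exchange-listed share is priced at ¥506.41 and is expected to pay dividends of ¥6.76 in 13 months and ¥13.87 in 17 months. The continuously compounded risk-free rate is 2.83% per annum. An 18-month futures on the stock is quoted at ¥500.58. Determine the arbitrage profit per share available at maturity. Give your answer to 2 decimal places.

¥7.05 per share

PV(dividends) I = 6.76·e^(−0.0283·13/12) + 13.87·e^(−0.0283·17/12) = 19.8808
Fair futures F* = (S − I)·e^(rT) = (506.41 − 19.8808)·e^0.042450 = 486.5292 × 1.043364 = 507.6271
Market ¥500.58 < fair 507.6271: forward underpriced → reverse cash-and-carry (short the stock, invest proceeds at r, pay the dividends, go long the forward).
Profit at T = |F_mkt − F*| = |500.58 − 507.6271| = ¥7.05 per share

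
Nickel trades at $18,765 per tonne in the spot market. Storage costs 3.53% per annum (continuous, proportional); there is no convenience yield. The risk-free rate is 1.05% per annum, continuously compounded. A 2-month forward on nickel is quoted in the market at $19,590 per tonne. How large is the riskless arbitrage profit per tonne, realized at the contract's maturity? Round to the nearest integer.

Fair forward: F* = S·e^(carry·T), with carry = (r + u) = 0.0105 + 0.0353 = 0.0458
F* = 18765 · e^(0.0458 × 2/12) = 18765 · e^0.007633 = 18765 × 1.007662 = $18908.7774
Market $19590 > fair $18908.7774: forward overpriced → cash-and-carry (buy spot, short the forward).
At maturity, profit = |F_mkt − F*| = |19590 − 18908.7774| = $681 per tonne

$681 per tonne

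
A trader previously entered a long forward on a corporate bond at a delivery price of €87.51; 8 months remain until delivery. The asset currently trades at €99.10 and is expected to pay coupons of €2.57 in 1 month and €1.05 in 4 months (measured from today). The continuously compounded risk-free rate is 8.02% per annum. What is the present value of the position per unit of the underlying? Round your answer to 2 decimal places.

PV(remaining coupons) I = 2.57·e^(−0.0802·1/12) + 1.05·e^(−0.0802·4/12) = 3.5752
Current forward F = (S − I)·e^(rT) = (99.10 − 3.5752)·e^(0.0802·8/12) = 95.5248 × 1.054922 = 100.7712
Value (long) = (F − K)·e^(−rT) = (100.7712 − 87.51) × 0.947938 = 12.5708
Value = €12.57

€12.57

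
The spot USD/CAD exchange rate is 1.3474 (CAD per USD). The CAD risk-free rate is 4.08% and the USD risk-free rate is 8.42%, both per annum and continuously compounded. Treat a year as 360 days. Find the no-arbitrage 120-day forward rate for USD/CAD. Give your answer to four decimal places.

1.3280

F = S·e^((r_CAD − r_USD)T) = 1.3474 · e^((0.0408 − 0.0842) × 120/360)
= 1.3474 · e^-0.014467 = 1.3474 × 0.985637
F = 1.3280 CAD per USD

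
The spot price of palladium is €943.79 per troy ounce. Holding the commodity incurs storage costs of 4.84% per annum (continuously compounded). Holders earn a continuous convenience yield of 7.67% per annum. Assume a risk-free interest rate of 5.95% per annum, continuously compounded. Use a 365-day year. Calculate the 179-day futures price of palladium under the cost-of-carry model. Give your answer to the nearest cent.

Net carry = r + u − y = 0.0595 + 0.0484 − 0.0767 = 0.0312
F = S·e^((r+u−y)T) = 943.79 · e^(0.0312 × 179/365) = 943.79 · e^0.015301
= 943.79 × 1.015419 = €958.34 per troy ounce

€958.34 per troy ounce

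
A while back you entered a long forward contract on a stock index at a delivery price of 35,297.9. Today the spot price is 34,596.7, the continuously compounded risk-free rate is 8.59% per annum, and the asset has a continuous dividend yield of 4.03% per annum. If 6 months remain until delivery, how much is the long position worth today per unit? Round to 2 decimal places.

92.60

Current fair forward for the remaining 6 months: F = S·e^((r − q)·T), (r − q) = 0.0859 − 0.0403 = 0.0456
F = 34596.7 · e^(0.0456 × 6/12) = 34596.7 × 1.02306191 = 35394.5660
Value of long forward = (F − K)·e^(−rT) = (35394.5660 − 35297.9) · e^(−0.0859·6/12)
= 96.6660 × 0.95795929 = 92.60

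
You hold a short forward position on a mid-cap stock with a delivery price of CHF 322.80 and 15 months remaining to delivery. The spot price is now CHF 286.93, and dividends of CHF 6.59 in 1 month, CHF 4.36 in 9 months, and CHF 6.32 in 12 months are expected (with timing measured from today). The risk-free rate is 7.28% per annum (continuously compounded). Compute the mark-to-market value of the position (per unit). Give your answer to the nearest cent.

PV(remaining dividends) I = 6.59·e^(−0.0728·1/12) + 4.36·e^(−0.0728·9/12) + 6.32·e^(−0.0728·12/12) = 16.5547
Current forward F = (S − I)·e^(rT) = (286.93 − 16.5547)·e^(0.0728·15/12) = 270.3753 × 1.095269 = 296.1337
Value (long) = (F − K)·e^(−rT) = (296.1337 − 322.80) × 0.913018 = -24.3468
Short position value = −(long value) = CHF 24.35

CHF 24.35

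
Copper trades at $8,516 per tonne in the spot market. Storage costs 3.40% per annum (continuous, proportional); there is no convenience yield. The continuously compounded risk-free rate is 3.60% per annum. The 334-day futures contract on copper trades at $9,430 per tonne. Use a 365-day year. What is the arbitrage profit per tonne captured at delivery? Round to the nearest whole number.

Fair futures: F* = S·e^(carry·T), with carry = (r + u) = 0.0360 + 0.0340 = 0.0700
F* = 8516 · e^(0.0700 × 334/365) = 8516 · e^0.064055 = 8516 × 1.066151 = $9079.3419
Market $9430 > fair $9079.3419: forward overpriced → cash-and-carry (buy spot, short the forward).
At maturity, profit = |F_mkt − F*| = |9430 − 9079.3419| = $351 per tonne

$351 per tonne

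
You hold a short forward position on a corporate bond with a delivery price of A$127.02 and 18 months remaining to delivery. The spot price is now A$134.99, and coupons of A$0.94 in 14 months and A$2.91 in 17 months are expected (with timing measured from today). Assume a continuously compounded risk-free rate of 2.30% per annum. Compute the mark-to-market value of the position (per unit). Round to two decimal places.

-A$8.55

PV(remaining coupons) I = 0.94·e^(−0.0230·14/12) + 2.91·e^(−0.0230·17/12) = 3.7318
Current forward F = (S − I)·e^(rT) = (134.99 − 3.7318)·e^(0.0230·18/12) = 131.2582 × 1.035102 = 135.8656
Value (long) = (F − K)·e^(−rT) = (135.8656 − 127.02) × 0.966088 = 8.5456
Short position value = −(long value) = -A$8.55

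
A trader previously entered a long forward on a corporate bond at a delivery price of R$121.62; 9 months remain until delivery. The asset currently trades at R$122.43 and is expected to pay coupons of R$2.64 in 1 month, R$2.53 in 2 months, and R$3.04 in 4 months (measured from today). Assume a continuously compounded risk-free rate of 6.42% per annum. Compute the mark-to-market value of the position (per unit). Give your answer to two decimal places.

PV(remaining coupons) I = 2.64·e^(−0.0642·1/12) + 2.53·e^(−0.0642·2/12) + 3.04·e^(−0.0642·4/12) = 8.1046
Current forward F = (S − I)·e^(rT) = (122.43 − 8.1046)·e^(0.0642·9/12) = 114.3254 × 1.049328 = 119.9648
Value (long) = (F − K)·e^(−rT) = (119.9648 − 121.62) × 0.952991 = -1.5774
Value = -R$1.58

-R$1.58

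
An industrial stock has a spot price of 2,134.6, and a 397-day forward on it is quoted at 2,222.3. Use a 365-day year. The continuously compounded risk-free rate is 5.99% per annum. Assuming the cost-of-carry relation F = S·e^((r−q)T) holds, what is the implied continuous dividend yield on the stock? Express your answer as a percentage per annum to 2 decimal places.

From F = S·e^((r−q)T): (r − q) = ln(F/S)/T
ln(2222.3/2134.6) = ln(1.041085) = 0.040263
(r − q) = 0.040263 / (397/365) = 0.037018
q = r − ln(F/S)/T = 0.0599 − 0.037018 = 0.022882
q = 2.29%

2.29%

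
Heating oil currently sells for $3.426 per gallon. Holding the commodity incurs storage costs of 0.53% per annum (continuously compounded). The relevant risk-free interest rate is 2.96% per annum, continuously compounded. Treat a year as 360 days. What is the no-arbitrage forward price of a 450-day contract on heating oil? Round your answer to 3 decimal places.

Net carry = r + u − y = 0.0296 + 0.0053 − 0.0000 = 0.0349
F = S·e^((r+u−y)T) = 3.426 · e^(0.0349 × 450/360) = 3.426 · e^0.043625
= 3.426 × 1.044591 = $3.579 per gallon

$3.579 per gallon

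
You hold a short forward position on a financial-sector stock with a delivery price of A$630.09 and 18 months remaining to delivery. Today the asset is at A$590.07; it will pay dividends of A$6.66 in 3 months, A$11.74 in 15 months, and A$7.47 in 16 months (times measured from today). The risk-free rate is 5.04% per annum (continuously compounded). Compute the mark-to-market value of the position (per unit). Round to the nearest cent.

A$18.73

PV(remaining dividends) I = 6.66·e^(−0.0504·3/12) + 11.74·e^(−0.0504·15/12) + 7.47·e^(−0.0504·16/12) = 24.5843
Current forward F = (S − I)·e^(rT) = (590.07 − 24.5843)·e^(0.0504·18/12) = 565.4857 × 1.078531 = 609.8939
Value (long) = (F − K)·e^(−rT) = (609.8939 − 630.09) × 0.927187 = -18.7256
Short position value = −(long value) = A$18.73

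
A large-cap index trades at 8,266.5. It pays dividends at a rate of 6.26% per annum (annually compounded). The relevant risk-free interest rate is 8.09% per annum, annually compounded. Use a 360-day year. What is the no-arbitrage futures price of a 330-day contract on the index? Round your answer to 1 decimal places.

F = S · (1+r)^T / (1+q)^T
= 8266.5 × 1.073915 / 1.057237 = 8266.5 × 1.015775
F = 8,396.9

8,396.9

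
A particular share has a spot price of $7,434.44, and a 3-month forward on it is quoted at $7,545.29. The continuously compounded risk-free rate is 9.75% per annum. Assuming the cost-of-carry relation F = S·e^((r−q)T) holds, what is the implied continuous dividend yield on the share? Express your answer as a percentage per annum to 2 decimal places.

3.83%

From F = S·e^((r−q)T): (r − q) = ln(F/S)/T
ln(7545.29/7434.44) = ln(1.014910) = 0.014800
(r − q) = 0.014800 / (3/12) = 0.059200
q = r − ln(F/S)/T = 0.0975 − 0.059200 = 0.038300
q = 3.83%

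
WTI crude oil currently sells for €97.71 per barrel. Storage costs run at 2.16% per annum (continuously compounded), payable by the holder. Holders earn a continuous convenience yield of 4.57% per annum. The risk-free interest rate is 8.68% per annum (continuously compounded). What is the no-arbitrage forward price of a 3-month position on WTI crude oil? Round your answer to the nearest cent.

€99.25 per barrel

Net carry = r + u − y = 0.0868 + 0.0216 − 0.0457 = 0.0627
F = S·e^((r+u−y)T) = 97.71 · e^(0.0627 × 3/12) = 97.71 · e^0.015675
= 97.71 × 1.015798 = €99.25 per barrel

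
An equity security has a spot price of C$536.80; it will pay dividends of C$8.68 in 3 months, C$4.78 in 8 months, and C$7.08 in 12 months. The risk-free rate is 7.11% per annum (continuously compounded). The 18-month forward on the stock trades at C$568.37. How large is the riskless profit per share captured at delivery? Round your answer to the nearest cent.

PV(dividends) I = 8.68·e^(−0.0711·3/12) + 4.78·e^(−0.0711·8/12) + 7.08·e^(−0.0711·12/12) = 19.6799
Fair forward F* = (S − I)·e^(rT) = (536.80 − 19.6799)·e^0.106650 = 517.1201 × 1.112545 = 575.3194
Market C$568.37 < fair 575.3194: forward underpriced → reverse cash-and-carry (short the stock, invest proceeds at r, pay the dividends, go long the forward).
Profit at T = |F_mkt − F*| = |568.37 − 575.3194| = C$6.95 per share

C$6.95 per share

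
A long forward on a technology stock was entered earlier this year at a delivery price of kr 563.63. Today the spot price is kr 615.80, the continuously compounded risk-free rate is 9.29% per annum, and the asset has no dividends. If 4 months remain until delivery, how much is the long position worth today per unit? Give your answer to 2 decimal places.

kr 69.36

Current fair forward for the remaining 4 months: F = S·e^(r·T), r = 0.0929
F = 615.80 · e^(0.0929 × 4/12) = 615.80 × 1.031451 = 635.1675
Value of long forward = (F − K)·e^(−rT) = (635.1675 − 563.63) · e^(−0.0929·4/12)
= 71.5375 × 0.969508 = 69.36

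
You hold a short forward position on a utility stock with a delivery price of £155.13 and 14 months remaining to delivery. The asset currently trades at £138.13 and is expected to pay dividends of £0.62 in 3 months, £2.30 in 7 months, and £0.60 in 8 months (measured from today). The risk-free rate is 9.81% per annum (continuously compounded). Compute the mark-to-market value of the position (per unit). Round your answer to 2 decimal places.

£3.56

PV(remaining dividends) I = 0.62·e^(−0.0981·3/12) + 2.30·e^(−0.0981·7/12) + 0.60·e^(−0.0981·8/12) = 3.3391
Current forward F = (S − I)·e^(rT) = (138.13 − 3.3391)·e^(0.0981·14/12) = 134.7909 × 1.121257 = 151.1352
Value (long) = (F − K)·e^(−rT) = (151.1352 − 155.13) × 0.891857 = -3.5628
Short position value = −(long value) = £3.56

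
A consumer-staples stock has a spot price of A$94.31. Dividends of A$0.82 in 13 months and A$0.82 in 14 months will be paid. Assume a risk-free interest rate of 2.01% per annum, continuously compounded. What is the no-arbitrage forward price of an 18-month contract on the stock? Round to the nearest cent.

PV(dividends) I = 0.82·e^(−0.0201·13/12) + 0.82·e^(−0.0201·14/12)
I = 0.8023 + 0.8010 = 1.6033
F = (S − I)·e^(rT) = (94.31 − 1.6033) · e^(0.0201·18/12)
= 92.7067 · e^0.030150 = 92.7067 × 1.030609 = A$95.54

A$95.54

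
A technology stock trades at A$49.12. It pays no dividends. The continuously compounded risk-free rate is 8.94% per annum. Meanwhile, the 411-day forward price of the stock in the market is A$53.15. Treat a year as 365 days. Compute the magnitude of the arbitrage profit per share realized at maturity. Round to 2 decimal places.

A$1.17 per share

Fair forward: F* = S·e^(carry·T), with carry = r = 0.0894
F* = 49.12 · e^(0.0894 × 411/365) = 49.12 · e^0.100667 = 49.12 × 1.105908 = A$54.3222
Market A$53.15 < fair A$54.3222: forward underpriced → reverse cash-and-carry (short spot, go long the forward).
At maturity, profit = |F_mkt − F*| = |53.15 − 54.3222| = A$1.17 per share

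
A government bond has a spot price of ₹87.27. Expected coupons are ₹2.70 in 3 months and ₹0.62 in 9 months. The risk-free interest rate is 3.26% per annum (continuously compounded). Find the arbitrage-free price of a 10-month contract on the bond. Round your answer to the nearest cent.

PV(coupons) I = 2.70·e^(−0.0326·3/12) + 0.62·e^(−0.0326·9/12)
I = 2.6781 + 0.6050 = 3.2831
F = (S − I)·e^(rT) = (87.27 − 3.2831) · e^(0.0326·10/12)
= 83.9869 · e^0.027167 = 83.9869 × 1.027539 = ₹86.30

₹86.30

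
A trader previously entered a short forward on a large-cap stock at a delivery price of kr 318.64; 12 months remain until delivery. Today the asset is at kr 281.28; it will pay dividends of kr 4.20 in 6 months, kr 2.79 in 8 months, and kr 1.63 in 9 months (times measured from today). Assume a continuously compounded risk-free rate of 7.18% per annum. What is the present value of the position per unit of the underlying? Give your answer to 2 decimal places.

PV(remaining dividends) I = 4.20·e^(−0.0718·6/12) + 2.79·e^(−0.0718·8/12) + 1.63·e^(−0.0718·9/12) = 8.2560
Current forward F = (S − I)·e^(rT) = (281.28 − 8.2560)·e^(0.0718·12/12) = 273.0240 × 1.074440 = 293.3479
Value (long) = (F − K)·e^(−rT) = (293.3479 − 318.64) × 0.930717 = -23.5398
Short position value = −(long value) = kr 23.54

kr 23.54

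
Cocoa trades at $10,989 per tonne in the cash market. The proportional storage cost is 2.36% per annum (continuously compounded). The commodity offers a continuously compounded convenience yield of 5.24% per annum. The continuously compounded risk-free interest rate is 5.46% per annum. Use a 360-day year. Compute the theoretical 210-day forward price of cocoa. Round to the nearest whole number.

Net carry = r + u − y = 0.0546 + 0.0236 − 0.0524 = 0.0258
F = S·e^((r+u−y)T) = 10989 · e^(0.0258 × 210/360) = 10989 · e^0.015050
= 10989 × 1.015164 = $11,156 per tonne

$11,156 per tonne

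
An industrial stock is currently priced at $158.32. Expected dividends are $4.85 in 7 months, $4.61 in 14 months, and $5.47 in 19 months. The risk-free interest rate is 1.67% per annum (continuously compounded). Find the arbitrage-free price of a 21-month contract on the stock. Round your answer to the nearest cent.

$147.93

PV(dividends) I = 4.85·e^(−0.0167·7/12) + 4.61·e^(−0.0167·14/12) + 5.47·e^(−0.0167·19/12)
I = 4.8030 + 4.5211 + 5.3273 = 14.6514
F = (S − I)·e^(rT) = (158.32 − 14.6514) · e^(0.0167·21/12)
= 143.6686 · e^0.029225 = 143.6686 × 1.029656 = $147.93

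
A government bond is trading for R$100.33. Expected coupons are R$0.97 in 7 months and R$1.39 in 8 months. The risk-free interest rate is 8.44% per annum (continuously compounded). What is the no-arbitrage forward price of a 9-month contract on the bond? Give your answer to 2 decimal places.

PV(coupons) I = 0.97·e^(−0.0844·7/12) + 1.39·e^(−0.0844·8/12)
I = 0.9234 + 1.3139 = 2.2373
F = (S − I)·e^(rT) = (100.33 − 2.2373) · e^(0.0844·9/12)
= 98.0927 · e^0.063300 = 98.0927 × 1.065346 = R$104.50

R$104.50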